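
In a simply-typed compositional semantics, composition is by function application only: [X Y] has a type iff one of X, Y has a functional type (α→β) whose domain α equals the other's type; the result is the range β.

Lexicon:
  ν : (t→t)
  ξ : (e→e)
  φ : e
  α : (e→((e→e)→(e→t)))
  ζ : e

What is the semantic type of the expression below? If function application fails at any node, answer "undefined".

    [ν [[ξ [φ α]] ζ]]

[φ α]: α is (e→((e→e)→(e→t))), φ is e; result ((e→e)→(e→t)).
[ξ [φ α]]: [φ α] is ((e→e)→(e→t)), ξ is (e→e); result (e→t).
[[ξ [φ α]] ζ]: [ξ [φ α]] is (e→t), ζ is e; result t.
[ν [[ξ [φ α]] ζ]]: ν is (t→t), [[ξ [φ α]] ζ] is t; result t.

t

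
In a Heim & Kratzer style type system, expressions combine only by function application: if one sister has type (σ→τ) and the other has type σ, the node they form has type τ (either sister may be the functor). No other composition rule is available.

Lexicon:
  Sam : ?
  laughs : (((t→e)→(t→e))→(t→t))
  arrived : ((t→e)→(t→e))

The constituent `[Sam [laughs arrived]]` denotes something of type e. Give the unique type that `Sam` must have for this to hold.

At [Sam [laughs arrived]] (required: e): [laughs arrived] is (t→t), which is not a function with range e; hence Sam is the functor — type ((t→t)→e).

((t→t)→e)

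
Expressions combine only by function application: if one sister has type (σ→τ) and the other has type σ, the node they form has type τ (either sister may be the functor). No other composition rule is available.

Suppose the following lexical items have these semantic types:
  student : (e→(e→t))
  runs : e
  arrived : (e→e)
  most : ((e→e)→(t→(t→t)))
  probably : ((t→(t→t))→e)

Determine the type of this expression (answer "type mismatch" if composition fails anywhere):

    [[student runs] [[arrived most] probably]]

[student runs]: student is (e→(e→t)), runs is e; result (e→t).
[arrived most]: most is ((e→e)→(t→(t→t))), arrived is (e→e); result (t→(t→t)).
[[arrived most] probably]: probably is ((t→(t→t))→e), [arrived most] is (t→(t→t)); result e.
[[student runs] [[arrived most] probably]]: [student runs] is (e→t), [[arrived most] probably] is e; result t.

t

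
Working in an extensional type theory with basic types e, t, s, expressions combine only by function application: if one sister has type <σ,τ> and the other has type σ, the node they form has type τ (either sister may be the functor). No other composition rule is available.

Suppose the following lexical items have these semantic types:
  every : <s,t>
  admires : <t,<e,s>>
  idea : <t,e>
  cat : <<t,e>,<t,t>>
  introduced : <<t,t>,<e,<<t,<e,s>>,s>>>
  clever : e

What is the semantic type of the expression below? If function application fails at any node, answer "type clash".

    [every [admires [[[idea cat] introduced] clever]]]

[idea cat]: cat is <<t,e>,<t,t>>, idea is <t,e>; result <t,t>.
[[idea cat] introduced]: introduced is <<t,t>,<e,<<t,<e,s>>,s>>>, [idea cat] is <t,t>; result <e,<<t,<e,s>>,s>>.
[[[idea cat] introduced] clever]: [[idea cat] introduced] is <e,<<t,<e,s>>,s>>, clever is e; result <<t,<e,s>>,s>.
[admires [[[idea cat] introduced] clever]]: [[[idea cat] introduced] clever] is <<t,<e,s>>,s>, admires is <t,<e,s>>; result s.
[every [admires [[[idea cat] introduced] clever]]]: every is <s,t>, [admires [[[idea cat] introduced] clever]] is s; result t.

t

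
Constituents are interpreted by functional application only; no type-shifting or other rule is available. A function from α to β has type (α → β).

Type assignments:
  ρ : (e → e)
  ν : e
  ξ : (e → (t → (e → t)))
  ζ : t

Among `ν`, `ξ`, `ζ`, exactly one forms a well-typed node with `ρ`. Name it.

ν — combines: ρ : (e → e) takes ν : e as argument, giving e.
ξ : (e → (t → (e → t))) — no; ρ wants e, and ξ wants e.
ζ : t — no; ρ wants e, and ζ wants nothing (atomic).

ν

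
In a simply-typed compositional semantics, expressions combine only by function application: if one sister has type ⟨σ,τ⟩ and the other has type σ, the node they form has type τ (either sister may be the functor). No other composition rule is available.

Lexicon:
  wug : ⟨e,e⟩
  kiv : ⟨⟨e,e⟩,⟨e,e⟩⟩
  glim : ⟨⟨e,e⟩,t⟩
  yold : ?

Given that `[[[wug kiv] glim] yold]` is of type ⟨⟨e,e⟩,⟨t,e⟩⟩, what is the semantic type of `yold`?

[[[wug kiv] glim] yold] must have type ⟨⟨e,e⟩,⟨t,e⟩⟩. The sister [[wug kiv] glim] has type t; that is not a function onto ⟨⟨e,e⟩,⟨t,e⟩⟩, so yold must be the functor, of type ⟨t,⟨⟨e,e⟩,⟨t,e⟩⟩⟩.

⟨t,⟨⟨e,e⟩,⟨t,e⟩⟩⟩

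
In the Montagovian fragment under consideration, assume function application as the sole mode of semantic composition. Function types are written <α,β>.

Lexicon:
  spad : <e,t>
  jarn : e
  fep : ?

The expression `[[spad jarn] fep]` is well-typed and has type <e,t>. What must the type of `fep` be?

[[spad jarn] fep] is required to be <e,t>. [spad jarn] : t cannot yield <e,t> as functor, so fep : <t,<e,t>>.

<t,<e,t>>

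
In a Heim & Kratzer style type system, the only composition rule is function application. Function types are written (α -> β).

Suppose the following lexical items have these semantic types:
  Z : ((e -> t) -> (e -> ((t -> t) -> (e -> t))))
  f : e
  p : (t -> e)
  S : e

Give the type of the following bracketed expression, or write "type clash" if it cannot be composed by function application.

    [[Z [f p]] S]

type clash

At [f p]: neither e nor (t -> e) can take the other as argument; the node is ill-typed.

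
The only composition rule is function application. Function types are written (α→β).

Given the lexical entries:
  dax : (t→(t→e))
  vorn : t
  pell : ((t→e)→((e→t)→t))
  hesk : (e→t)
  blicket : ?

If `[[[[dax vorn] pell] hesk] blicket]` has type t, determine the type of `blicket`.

(t→t)

At [[[[dax vorn] pell] hesk] blicket] (required: t): [[[dax vorn] pell] hesk] is t, which is not a function with range t; hence blicket is the functor — type (t→t).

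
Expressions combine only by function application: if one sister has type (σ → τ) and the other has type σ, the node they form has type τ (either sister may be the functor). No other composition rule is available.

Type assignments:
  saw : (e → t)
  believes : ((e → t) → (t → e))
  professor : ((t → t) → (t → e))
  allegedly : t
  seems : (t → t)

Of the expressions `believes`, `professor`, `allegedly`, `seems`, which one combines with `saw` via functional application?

believes — combines: believes : ((e → t) → (t → e)) takes saw : (e → t) as argument, giving (t → e).
professor : ((t → t) → (t → e)) — no; saw wants e, and professor wants (t → t).
allegedly : t — no; saw wants e, and allegedly wants nothing (atomic).
seems : (t → t) — no; saw wants e, and seems wants t.

believes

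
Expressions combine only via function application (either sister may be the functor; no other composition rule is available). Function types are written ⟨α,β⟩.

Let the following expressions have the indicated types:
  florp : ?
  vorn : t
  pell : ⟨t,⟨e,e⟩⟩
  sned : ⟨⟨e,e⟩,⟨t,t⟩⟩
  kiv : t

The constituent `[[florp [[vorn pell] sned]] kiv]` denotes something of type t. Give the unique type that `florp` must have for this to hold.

⟨⟨t,t⟩,⟨t,t⟩⟩

At [[florp [[vorn pell] sned]] kiv] (required: t): kiv is t, which is not a function with range t; hence [florp [[vorn pell] sned]] is the functor — type ⟨t,t⟩.
At [florp [[vorn pell] sned]] (required: ⟨t,t⟩): [[vorn pell] sned] is ⟨t,t⟩, which is not a function with range ⟨t,t⟩; hence florp is the functor — type ⟨⟨t,t⟩,⟨t,t⟩⟩.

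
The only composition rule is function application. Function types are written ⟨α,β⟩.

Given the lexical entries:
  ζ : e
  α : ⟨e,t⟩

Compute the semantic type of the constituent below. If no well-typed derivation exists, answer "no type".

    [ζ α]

[ζ α]: α is ⟨e,t⟩, ζ is e; result t.

t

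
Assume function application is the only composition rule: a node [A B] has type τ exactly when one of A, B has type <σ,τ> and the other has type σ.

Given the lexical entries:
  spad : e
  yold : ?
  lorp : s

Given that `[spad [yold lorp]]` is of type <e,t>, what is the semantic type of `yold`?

For [spad [yold lorp]] to have type <e,t> with spad of type e, [yold lorp] must be the function: [yold lorp] : <e,<e,t>>.
For [yold lorp] to have type <e,<e,t>> with lorp of type s, yold must be the function: yold : <s,<e,<e,t>>>.

<s,<e,<e,t>>>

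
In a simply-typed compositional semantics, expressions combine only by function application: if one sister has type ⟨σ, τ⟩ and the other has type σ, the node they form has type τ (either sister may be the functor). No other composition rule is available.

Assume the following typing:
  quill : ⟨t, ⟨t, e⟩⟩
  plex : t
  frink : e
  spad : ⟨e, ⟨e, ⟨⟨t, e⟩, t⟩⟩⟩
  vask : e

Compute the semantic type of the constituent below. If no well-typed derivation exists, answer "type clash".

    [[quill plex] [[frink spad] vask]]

t

[quill plex]: ⟨t, ⟨t, e⟩⟩ applied to t yields ⟨t, e⟩.
[frink spad]: ⟨e, ⟨e, ⟨⟨t, e⟩, t⟩⟩⟩ applied to e yields ⟨e, ⟨⟨t, e⟩, t⟩⟩.
[[frink spad] vask]: ⟨e, ⟨⟨t, e⟩, t⟩⟩ applied to e yields ⟨⟨t, e⟩, t⟩.
[[quill plex] [[frink spad] vask]]: ⟨⟨t, e⟩, t⟩ applied to ⟨t, e⟩ yields t.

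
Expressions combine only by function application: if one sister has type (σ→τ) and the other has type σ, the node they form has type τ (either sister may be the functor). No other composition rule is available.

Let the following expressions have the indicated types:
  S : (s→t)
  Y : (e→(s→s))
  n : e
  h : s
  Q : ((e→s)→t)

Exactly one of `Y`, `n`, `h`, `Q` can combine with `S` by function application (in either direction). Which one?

Y : (e→(s→s)) — neither side's domain matches the other.
n : e — neither side's domain matches the other.
h — combines: S : (s→t) takes h : s as argument, giving t.
Q : ((e→s)→t) — neither side's domain matches the other.

h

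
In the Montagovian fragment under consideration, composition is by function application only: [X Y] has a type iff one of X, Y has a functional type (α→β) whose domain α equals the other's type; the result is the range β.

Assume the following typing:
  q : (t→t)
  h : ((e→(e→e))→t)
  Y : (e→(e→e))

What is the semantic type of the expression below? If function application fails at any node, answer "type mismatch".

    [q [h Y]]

t

At [h Y], h : ((e→(e→e))→t) takes Y : (e→(e→e)), giving t.
At [q [h Y]], q : (t→t) takes [h Y] : t, giving t.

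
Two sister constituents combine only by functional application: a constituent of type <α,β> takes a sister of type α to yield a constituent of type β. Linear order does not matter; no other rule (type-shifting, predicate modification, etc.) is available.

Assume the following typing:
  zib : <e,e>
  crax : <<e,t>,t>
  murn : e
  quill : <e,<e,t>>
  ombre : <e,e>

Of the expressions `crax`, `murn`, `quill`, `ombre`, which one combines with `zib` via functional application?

murn

crax : <<e,t>,t> — zib needs e; crax needs <e,t>; neither fits.
murn — combines: zib : <e,e> takes murn : e as argument, giving e.
quill : <e,<e,t>> — zib needs e; quill needs e; neither fits.
ombre : <e,e> — zib needs e; ombre needs e; neither fits.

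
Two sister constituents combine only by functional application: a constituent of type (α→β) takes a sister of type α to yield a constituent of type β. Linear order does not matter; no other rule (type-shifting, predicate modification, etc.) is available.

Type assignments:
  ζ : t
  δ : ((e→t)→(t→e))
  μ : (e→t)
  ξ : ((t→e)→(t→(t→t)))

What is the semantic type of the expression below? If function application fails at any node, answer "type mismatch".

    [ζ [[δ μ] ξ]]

[δ μ] — δ of type ((e→t)→(t→e)) combines with μ of type (e→t): type (t→e).
[[δ μ] ξ] — ξ of type ((t→e)→(t→(t→t))) combines with [δ μ] of type (t→e): type (t→(t→t)).
[ζ [[δ μ] ξ]] — [[δ μ] ξ] of type (t→(t→t)) combines with ζ of type t: type (t→t).

(t→t)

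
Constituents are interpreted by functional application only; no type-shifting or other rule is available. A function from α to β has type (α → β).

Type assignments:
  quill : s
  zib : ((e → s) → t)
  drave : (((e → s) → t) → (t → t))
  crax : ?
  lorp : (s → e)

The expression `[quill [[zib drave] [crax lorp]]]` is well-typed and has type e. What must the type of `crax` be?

((s → e) → ((t → t) → (s → e)))

[quill [[zib drave] [crax lorp]]] must have type e. The sister quill has type s; that is not a function onto e, so [[zib drave] [crax lorp]] must be the functor, of type (s → e).
[[zib drave] [crax lorp]] must have type (s → e). The sister [zib drave] has type (t → t); that is not a function onto (s → e), so [crax lorp] must be the functor, of type ((t → t) → (s → e)).
[crax lorp] must have type ((t → t) → (s → e)). The sister lorp has type (s → e); that is not a function onto ((t → t) → (s → e)), so crax must be the functor, of type ((s → e) → ((t → t) → (s → e))).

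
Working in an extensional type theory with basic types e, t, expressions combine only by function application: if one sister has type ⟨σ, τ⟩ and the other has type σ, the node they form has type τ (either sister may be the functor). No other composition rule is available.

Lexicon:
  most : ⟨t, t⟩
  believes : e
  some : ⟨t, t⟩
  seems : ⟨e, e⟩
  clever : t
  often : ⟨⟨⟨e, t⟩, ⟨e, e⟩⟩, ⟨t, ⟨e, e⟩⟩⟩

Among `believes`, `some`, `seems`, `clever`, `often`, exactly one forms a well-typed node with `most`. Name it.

believes : e — most needs t; believes needs nothing (atomic); neither fits.
some : ⟨t, t⟩ — most needs t; some needs t; neither fits.
seems : ⟨e, e⟩ — most needs t; seems needs e; neither fits.
clever — combines: most : ⟨t, t⟩ takes clever : t as argument, giving t.
often : ⟨⟨⟨e, t⟩, ⟨e, e⟩⟩, ⟨t, ⟨e, e⟩⟩⟩ — most needs t; often needs ⟨⟨e, t⟩, ⟨e, e⟩⟩; neither fits.

clever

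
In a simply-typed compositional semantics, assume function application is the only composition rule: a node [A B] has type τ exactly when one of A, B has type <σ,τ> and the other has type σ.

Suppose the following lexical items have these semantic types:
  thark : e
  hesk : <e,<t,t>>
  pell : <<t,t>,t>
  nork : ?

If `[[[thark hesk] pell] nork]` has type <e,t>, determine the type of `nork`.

<t,<e,t>>

At [[[thark hesk] pell] nork] (required: <e,t>): [[thark hesk] pell] is t, which is not a function with range <e,t>; hence nork is the functor — type <t,<e,t>>.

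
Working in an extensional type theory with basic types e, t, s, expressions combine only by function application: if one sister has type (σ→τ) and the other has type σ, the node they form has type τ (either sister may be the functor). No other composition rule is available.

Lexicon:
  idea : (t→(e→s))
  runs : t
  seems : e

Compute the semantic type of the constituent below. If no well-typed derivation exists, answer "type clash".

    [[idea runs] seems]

[idea runs]: functor idea : (t→(e→s)), argument runs : t; result (e→s).
[[idea runs] seems]: functor [idea runs] : (e→s), argument seems : e; result s.

s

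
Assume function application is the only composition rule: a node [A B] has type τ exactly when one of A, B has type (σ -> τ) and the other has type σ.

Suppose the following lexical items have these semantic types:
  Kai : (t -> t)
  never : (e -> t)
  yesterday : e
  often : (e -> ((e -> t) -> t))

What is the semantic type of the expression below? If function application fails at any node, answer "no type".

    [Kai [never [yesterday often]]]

t

[yesterday often] — often of type (e -> ((e -> t) -> t)) combines with yesterday of type e: type ((e -> t) -> t).
[never [yesterday often]] — [yesterday often] of type ((e -> t) -> t) combines with never of type (e -> t): type t.
[Kai [never [yesterday often]]] — Kai of type (t -> t) combines with [never [yesterday often]] of type t: type t.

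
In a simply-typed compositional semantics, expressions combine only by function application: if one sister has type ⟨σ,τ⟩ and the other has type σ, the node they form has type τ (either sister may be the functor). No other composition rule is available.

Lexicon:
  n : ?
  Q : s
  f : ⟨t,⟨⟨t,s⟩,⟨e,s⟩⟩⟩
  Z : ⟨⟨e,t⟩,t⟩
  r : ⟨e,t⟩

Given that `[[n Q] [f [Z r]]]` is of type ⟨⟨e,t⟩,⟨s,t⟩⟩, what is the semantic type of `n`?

[[n Q] [f [Z r]]] is required to be ⟨⟨e,t⟩,⟨s,t⟩⟩. [f [Z r]] : ⟨⟨t,s⟩,⟨e,s⟩⟩ cannot yield ⟨⟨e,t⟩,⟨s,t⟩⟩ as functor, so [n Q] : ⟨⟨⟨t,s⟩,⟨e,s⟩⟩,⟨⟨e,t⟩,⟨s,t⟩⟩⟩.
[n Q] is required to be ⟨⟨⟨t,s⟩,⟨e,s⟩⟩,⟨⟨e,t⟩,⟨s,t⟩⟩⟩. Q : s cannot yield ⟨⟨⟨t,s⟩,⟨e,s⟩⟩,⟨⟨e,t⟩,⟨s,t⟩⟩⟩ as functor, so n : ⟨s,⟨⟨⟨t,s⟩,⟨e,s⟩⟩,⟨⟨e,t⟩,⟨s,t⟩⟩⟩⟩.

⟨s,⟨⟨⟨t,s⟩,⟨e,s⟩⟩,⟨⟨e,t⟩,⟨s,t⟩⟩⟩⟩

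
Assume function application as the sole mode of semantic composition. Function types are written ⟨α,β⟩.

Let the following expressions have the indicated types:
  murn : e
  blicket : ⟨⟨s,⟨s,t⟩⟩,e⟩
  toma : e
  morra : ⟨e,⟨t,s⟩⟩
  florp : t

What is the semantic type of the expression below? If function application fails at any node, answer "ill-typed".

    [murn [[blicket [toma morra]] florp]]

[toma morra]: functor morra : ⟨e,⟨t,s⟩⟩, argument toma : e; result ⟨t,s⟩.
At [blicket [toma morra]]: neither ⟨⟨s,⟨s,t⟩⟩,e⟩ nor ⟨t,s⟩ can take the other as argument; the node is ill-typed.

ill-typed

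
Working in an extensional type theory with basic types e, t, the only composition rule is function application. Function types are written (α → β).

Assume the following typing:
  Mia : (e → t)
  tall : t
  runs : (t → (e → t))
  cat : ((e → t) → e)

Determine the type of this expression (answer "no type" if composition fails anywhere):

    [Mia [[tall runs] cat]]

At [tall runs], runs : (t → (e → t)) takes tall : t, giving (e → t).
At [[tall runs] cat], cat : ((e → t) → e) takes [tall runs] : (e → t), giving e.
At [Mia [[tall runs] cat]], Mia : (e → t) takes [[tall runs] cat] : e, giving t.

t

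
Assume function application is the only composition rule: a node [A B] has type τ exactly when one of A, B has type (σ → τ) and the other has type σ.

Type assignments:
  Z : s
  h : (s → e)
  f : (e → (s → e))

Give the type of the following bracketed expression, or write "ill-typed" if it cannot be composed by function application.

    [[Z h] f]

At [Z h], h : (s → e) takes Z : s, giving e.
At [[Z h] f], f : (e → (s → e)) takes [Z h] : e, giving (s → e).

(s → e)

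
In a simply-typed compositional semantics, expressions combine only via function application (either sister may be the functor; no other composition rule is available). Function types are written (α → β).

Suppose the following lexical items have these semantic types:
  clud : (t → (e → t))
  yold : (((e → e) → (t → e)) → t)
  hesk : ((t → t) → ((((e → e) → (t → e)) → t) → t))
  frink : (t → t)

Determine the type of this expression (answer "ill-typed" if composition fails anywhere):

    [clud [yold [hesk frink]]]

(e → t)

[hesk frink] — hesk of type ((t → t) → ((((e → e) → (t → e)) → t) → t)) combines with frink of type (t → t): type ((((e → e) → (t → e)) → t) → t).
[yold [hesk frink]] — [hesk frink] of type ((((e → e) → (t → e)) → t) → t) combines with yold of type (((e → e) → (t → e)) → t): type t.
[clud [yold [hesk frink]]] — clud of type (t → (e → t)) combines with [yold [hesk frink]] of type t: type (e → t).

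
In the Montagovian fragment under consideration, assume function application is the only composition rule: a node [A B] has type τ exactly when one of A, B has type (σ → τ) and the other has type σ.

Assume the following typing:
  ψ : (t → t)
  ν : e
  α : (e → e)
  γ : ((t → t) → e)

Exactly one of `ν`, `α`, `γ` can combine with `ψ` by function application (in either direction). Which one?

ν : e — neither side's domain matches the other.
α : (e → e) — neither side's domain matches the other.
γ — combines: γ : ((t → t) → e) takes ψ : (t → t) as argument, giving e.

γ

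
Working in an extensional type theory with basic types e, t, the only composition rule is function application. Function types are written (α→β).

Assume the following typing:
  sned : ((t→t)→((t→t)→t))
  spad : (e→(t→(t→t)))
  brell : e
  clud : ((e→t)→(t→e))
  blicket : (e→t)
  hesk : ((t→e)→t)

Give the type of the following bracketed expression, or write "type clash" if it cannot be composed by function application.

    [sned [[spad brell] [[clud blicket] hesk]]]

((t→t)→t)

[spad brell]: functor spad : (e→(t→(t→t))), argument brell : e; result (t→(t→t)).
[clud blicket]: functor clud : ((e→t)→(t→e)), argument blicket : (e→t); result (t→e).
[[clud blicket] hesk]: functor hesk : ((t→e)→t), argument [clud blicket] : (t→e); result t.
[[spad brell] [[clud blicket] hesk]]: functor [spad brell] : (t→(t→t)), argument [[clud blicket] hesk] : t; result (t→t).
[sned [[spad brell] [[clud blicket] hesk]]]: functor sned : ((t→t)→((t→t)→t)), argument [[spad brell] [[clud blicket] hesk]] : (t→t); result ((t→t)→t).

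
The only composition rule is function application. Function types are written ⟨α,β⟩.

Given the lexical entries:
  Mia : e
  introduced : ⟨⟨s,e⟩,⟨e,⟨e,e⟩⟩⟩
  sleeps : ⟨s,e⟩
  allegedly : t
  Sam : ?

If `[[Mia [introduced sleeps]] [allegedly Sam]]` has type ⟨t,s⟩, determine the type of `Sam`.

⟨t,⟨⟨e,e⟩,⟨t,s⟩⟩⟩

At [[Mia [introduced sleeps]] [allegedly Sam]] (required: ⟨t,s⟩): [Mia [introduced sleeps]] is ⟨e,e⟩, which is not a function with range ⟨t,s⟩; hence [allegedly Sam] is the functor — type ⟨⟨e,e⟩,⟨t,s⟩⟩.
At [allegedly Sam] (required: ⟨⟨e,e⟩,⟨t,s⟩⟩): allegedly is t, which is not a function with range ⟨⟨e,e⟩,⟨t,s⟩⟩; hence Sam is the functor — type ⟨t,⟨⟨e,e⟩,⟨t,s⟩⟩⟩.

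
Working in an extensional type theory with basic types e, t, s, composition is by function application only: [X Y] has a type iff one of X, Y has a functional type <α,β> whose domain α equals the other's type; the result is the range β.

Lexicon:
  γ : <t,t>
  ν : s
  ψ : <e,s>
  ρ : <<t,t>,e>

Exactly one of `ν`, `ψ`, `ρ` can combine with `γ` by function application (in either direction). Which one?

ν : s — γ needs t; ν needs nothing (atomic); neither fits.
ψ : <e,s> — γ needs t; ψ needs e; neither fits.
ρ — combines: ρ : <<t,t>,e> takes γ : <t,t> as argument, giving e.

ρ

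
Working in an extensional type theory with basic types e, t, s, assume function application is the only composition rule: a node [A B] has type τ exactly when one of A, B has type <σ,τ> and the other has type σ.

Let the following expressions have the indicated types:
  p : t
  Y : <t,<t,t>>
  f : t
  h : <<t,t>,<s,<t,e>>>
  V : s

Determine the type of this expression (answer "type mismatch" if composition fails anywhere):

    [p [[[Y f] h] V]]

[Y f]: Y is <t,<t,t>>, f is t; result <t,t>.
[[Y f] h]: h is <<t,t>,<s,<t,e>>>, [Y f] is <t,t>; result <s,<t,e>>.
[[[Y f] h] V]: [[Y f] h] is <s,<t,e>>, V is s; result <t,e>.
[p [[[Y f] h] V]]: [[[Y f] h] V] is <t,e>, p is t; result e.

e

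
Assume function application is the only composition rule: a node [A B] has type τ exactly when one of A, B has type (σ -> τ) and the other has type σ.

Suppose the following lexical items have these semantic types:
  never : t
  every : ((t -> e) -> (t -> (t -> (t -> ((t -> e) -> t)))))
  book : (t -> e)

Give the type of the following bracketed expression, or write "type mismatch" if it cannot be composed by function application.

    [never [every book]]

[every book]: every is ((t -> e) -> (t -> (t -> (t -> ((t -> e) -> t))))), book is (t -> e); result (t -> (t -> (t -> ((t -> e) -> t)))).
[never [every book]]: [every book] is (t -> (t -> (t -> ((t -> e) -> t)))), never is t; result (t -> (t -> ((t -> e) -> t))).

(t -> (t -> ((t -> e) -> t)))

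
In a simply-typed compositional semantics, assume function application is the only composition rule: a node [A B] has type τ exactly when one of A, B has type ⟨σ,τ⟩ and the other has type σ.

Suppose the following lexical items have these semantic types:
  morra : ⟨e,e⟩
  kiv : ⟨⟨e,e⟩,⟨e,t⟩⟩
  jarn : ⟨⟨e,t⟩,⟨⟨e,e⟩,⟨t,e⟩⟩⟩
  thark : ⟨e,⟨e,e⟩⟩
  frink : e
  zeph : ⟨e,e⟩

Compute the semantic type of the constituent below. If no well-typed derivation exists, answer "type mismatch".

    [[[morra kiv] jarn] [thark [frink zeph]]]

[morra kiv]: functor kiv : ⟨⟨e,e⟩,⟨e,t⟩⟩, argument morra : ⟨e,e⟩; result ⟨e,t⟩.
[[morra kiv] jarn]: functor jarn : ⟨⟨e,t⟩,⟨⟨e,e⟩,⟨t,e⟩⟩⟩, argument [morra kiv] : ⟨e,t⟩; result ⟨⟨e,e⟩,⟨t,e⟩⟩.
[frink zeph]: functor zeph : ⟨e,e⟩, argument frink : e; result e.
[thark [frink zeph]]: functor thark : ⟨e,⟨e,e⟩⟩, argument [frink zeph] : e; result ⟨e,e⟩.
[[[morra kiv] jarn] [thark [frink zeph]]]: functor [[morra kiv] jarn] : ⟨⟨e,e⟩,⟨t,e⟩⟩, argument [thark [frink zeph]] : ⟨e,e⟩; result ⟨t,e⟩.

⟨t,e⟩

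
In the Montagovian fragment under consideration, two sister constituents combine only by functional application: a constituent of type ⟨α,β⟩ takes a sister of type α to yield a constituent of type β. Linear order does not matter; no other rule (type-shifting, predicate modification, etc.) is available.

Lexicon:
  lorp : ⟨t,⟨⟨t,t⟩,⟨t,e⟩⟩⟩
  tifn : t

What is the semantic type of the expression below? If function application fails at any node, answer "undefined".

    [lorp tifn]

At [lorp tifn], lorp : ⟨t,⟨⟨t,t⟩,⟨t,e⟩⟩⟩ takes tifn : t, giving ⟨⟨t,t⟩,⟨t,e⟩⟩.

⟨⟨t,t⟩,⟨t,e⟩⟩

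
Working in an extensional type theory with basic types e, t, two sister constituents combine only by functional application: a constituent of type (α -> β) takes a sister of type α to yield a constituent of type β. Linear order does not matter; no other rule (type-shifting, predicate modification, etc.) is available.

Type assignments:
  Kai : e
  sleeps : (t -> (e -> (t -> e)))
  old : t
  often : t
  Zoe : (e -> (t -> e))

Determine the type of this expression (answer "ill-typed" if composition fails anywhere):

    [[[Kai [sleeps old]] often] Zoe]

(t -> e)

[sleeps old]: sleeps is (t -> (e -> (t -> e))), old is t; result (e -> (t -> e)).
[Kai [sleeps old]]: [sleeps old] is (e -> (t -> e)), Kai is e; result (t -> e).
[[Kai [sleeps old]] often]: [Kai [sleeps old]] is (t -> e), often is t; result e.
[[[Kai [sleeps old]] often] Zoe]: Zoe is (e -> (t -> e)), [[Kai [sleeps old]] often] is e; result (t -> e).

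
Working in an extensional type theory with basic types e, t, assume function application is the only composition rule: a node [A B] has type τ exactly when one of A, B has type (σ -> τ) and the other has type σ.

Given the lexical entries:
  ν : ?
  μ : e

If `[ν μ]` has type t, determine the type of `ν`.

[ν μ] must have type t. The sister μ has type e; that is not a function onto t, so ν must be the functor, of type (e -> t).

(e -> t)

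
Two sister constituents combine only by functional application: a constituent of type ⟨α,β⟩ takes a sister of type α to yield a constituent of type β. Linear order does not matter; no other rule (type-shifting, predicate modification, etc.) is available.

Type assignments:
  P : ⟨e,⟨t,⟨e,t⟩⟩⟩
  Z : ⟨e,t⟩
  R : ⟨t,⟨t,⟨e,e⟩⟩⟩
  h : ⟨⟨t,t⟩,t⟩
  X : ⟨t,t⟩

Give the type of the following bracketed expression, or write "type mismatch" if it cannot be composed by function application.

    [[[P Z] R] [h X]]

At [P Z]: neither ⟨e,⟨t,⟨e,t⟩⟩⟩ nor ⟨e,t⟩ can take the other as argument; the node is ill-typed.

type mismatch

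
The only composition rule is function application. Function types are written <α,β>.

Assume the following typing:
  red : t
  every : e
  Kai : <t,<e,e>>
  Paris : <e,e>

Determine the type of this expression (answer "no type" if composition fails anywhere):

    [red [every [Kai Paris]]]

[Kai Paris]: <t,<e,e>> with <e,e> — neither is a function whose domain matches the other; composition fails here.

no type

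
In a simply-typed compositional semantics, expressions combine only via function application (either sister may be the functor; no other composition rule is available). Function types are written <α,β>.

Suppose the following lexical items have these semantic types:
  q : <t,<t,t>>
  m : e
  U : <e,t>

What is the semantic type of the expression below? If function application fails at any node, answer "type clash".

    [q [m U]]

<t,t>

[m U]: U is <e,t>, m is e; result t.
[q [m U]]: q is <t,<t,t>>, [m U] is t; result <t,t>.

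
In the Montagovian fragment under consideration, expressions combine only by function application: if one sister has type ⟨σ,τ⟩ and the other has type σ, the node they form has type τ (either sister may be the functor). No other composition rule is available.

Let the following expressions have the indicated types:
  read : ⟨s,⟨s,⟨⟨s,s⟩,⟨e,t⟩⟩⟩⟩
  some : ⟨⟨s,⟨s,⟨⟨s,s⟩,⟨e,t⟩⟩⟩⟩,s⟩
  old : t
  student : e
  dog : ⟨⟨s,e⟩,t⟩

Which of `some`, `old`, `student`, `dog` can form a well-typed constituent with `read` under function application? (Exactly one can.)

some

some — combines: some : ⟨⟨s,⟨s,⟨⟨s,s⟩,⟨e,t⟩⟩⟩⟩,s⟩ takes read : ⟨s,⟨s,⟨⟨s,s⟩,⟨e,t⟩⟩⟩⟩ as argument, giving s.
old : t — does not combine with read.
student : e — does not combine with read.
dog : ⟨⟨s,e⟩,t⟩ — does not combine with read.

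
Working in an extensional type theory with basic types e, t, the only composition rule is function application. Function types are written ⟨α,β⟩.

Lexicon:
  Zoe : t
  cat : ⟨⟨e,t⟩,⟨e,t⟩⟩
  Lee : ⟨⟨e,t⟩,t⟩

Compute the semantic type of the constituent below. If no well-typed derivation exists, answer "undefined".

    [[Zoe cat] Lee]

[Zoe cat]: t and ⟨⟨e,t⟩,⟨e,t⟩⟩ cannot combine by function application — type clash.

undefined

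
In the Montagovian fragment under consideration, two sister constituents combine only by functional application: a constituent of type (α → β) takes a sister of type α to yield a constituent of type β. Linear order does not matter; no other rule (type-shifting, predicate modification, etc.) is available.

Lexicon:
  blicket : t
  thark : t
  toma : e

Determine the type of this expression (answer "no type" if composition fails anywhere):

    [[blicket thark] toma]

no type

[blicket thark]: t with t — neither is a function whose domain matches the other; composition fails here.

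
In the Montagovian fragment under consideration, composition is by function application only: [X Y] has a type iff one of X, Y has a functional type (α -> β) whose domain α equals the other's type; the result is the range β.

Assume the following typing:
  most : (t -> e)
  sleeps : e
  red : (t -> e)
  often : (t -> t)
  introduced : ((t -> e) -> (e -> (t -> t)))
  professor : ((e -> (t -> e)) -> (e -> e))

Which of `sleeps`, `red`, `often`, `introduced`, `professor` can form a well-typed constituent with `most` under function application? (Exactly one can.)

sleeps : e — no; most wants t, and sleeps wants nothing (atomic).
red : (t -> e) — no; most wants t, and red wants t.
often : (t -> t) — no; most wants t, and often wants t.
introduced — combines: introduced : ((t -> e) -> (e -> (t -> t))) takes most : (t -> e) as argument, giving (e -> (t -> t)).
professor : ((e -> (t -> e)) -> (e -> e)) — no; most wants t, and professor wants (e -> (t -> e)).

introduced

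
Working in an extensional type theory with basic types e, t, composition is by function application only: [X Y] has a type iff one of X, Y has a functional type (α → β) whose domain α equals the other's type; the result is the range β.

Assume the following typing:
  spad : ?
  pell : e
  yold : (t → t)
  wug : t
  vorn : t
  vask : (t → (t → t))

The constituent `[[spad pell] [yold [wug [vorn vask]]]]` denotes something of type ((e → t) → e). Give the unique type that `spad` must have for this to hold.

For [[spad pell] [yold [wug [vorn vask]]]] to have type ((e → t) → e) with [yold [wug [vorn vask]]] of type t, [spad pell] must be the function: [spad pell] : (t → ((e → t) → e)).
For [spad pell] to have type (t → ((e → t) → e)) with pell of type e, spad must be the function: spad : (e → (t → ((e → t) → e))).

(e → (t → ((e → t) → e)))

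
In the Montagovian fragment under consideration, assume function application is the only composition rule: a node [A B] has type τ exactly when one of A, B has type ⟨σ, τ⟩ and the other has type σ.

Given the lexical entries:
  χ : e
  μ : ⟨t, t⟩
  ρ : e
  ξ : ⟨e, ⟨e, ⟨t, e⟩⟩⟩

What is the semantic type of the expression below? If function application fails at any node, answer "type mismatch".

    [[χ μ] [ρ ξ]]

type mismatch

[χ μ]: e and ⟨t, t⟩ cannot combine by function application — type clash.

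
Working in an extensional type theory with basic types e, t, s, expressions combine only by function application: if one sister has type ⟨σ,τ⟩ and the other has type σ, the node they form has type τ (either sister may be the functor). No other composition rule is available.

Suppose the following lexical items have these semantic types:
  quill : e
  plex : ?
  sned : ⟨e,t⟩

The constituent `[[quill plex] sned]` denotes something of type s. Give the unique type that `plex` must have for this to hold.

[[quill plex] sned] is required to be s. sned : ⟨e,t⟩ cannot yield s as functor, so [quill plex] : ⟨⟨e,t⟩,s⟩.
[quill plex] is required to be ⟨⟨e,t⟩,s⟩. quill : e cannot yield ⟨⟨e,t⟩,s⟩ as functor, so plex : ⟨e,⟨⟨e,t⟩,s⟩⟩.

⟨e,⟨⟨e,t⟩,s⟩⟩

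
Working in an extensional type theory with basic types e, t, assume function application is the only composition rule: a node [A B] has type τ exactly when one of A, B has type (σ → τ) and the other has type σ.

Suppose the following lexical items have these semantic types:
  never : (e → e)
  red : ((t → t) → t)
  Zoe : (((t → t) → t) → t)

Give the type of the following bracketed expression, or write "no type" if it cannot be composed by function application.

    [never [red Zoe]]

no type

[red Zoe]: (((t → t) → t) → t) applied to ((t → t) → t) yields t.
[never [red Zoe]]: (e → e) with t — neither is a function whose domain matches the other; composition fails here.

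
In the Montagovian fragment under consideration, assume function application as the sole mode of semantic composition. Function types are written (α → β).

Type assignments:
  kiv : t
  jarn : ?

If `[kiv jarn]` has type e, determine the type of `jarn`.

(t → e)

[kiv jarn] is required to be e. kiv : t cannot yield e as functor, so jarn : (t → e).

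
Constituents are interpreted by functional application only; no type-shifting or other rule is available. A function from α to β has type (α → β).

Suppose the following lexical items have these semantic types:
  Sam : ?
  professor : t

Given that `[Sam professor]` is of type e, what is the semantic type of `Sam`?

At [Sam professor] (required: e): professor is t, which is not a function with range e; hence Sam is the functor — type (t → e).

(t → e)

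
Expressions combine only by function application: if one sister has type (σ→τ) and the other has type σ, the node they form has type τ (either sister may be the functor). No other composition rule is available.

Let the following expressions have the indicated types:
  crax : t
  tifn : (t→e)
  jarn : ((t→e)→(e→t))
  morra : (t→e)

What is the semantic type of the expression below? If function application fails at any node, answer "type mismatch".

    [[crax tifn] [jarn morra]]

[crax tifn] — tifn of type (t→e) combines with crax of type t: type e.
[jarn morra] — jarn of type ((t→e)→(e→t)) combines with morra of type (t→e): type (e→t).
[[crax tifn] [jarn morra]] — [jarn morra] of type (e→t) combines with [crax tifn] of type e: type t.

t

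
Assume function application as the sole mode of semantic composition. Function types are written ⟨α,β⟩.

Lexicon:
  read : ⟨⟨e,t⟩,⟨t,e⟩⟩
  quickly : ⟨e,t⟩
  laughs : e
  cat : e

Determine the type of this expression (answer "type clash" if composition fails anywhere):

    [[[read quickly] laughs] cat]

type clash

[read quickly]: functor read : ⟨⟨e,t⟩,⟨t,e⟩⟩, argument quickly : ⟨e,t⟩; result ⟨t,e⟩.
[[read quickly] laughs]: ⟨t,e⟩ with e — neither is a function whose domain matches the other; composition fails here.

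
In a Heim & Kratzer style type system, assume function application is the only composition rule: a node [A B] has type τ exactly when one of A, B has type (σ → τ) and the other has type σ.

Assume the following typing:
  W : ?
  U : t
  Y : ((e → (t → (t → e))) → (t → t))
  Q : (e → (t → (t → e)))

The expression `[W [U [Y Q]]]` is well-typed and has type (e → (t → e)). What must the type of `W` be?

(t → (e → (t → e)))

[W [U [Y Q]]] must have type (e → (t → e)). The sister [U [Y Q]] has type t; that is not a function onto (e → (t → e)), so W must be the functor, of type (t → (e → (t → e))).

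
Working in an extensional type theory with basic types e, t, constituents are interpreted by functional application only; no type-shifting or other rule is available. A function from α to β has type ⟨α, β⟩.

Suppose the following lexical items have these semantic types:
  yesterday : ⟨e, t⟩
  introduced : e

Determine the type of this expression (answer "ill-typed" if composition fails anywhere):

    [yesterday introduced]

[yesterday introduced] — yesterday of type ⟨e, t⟩ combines with introduced of type e: type t.

t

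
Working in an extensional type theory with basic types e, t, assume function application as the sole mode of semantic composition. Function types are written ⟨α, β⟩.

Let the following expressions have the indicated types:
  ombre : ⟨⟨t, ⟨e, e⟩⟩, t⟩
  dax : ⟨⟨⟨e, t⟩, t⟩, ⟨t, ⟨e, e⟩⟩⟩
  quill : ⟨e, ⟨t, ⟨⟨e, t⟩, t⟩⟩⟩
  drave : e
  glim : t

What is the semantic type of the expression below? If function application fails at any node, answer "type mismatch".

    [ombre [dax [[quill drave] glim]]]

[quill drave]: ⟨e, ⟨t, ⟨⟨e, t⟩, t⟩⟩⟩ applied to e yields ⟨t, ⟨⟨e, t⟩, t⟩⟩.
[[quill drave] glim]: ⟨t, ⟨⟨e, t⟩, t⟩⟩ applied to t yields ⟨⟨e, t⟩, t⟩.
[dax [[quill drave] glim]]: ⟨⟨⟨e, t⟩, t⟩, ⟨t, ⟨e, e⟩⟩⟩ applied to ⟨⟨e, t⟩, t⟩ yields ⟨t, ⟨e, e⟩⟩.
[ombre [dax [[quill drave] glim]]]: ⟨⟨t, ⟨e, e⟩⟩, t⟩ applied to ⟨t, ⟨e, e⟩⟩ yields t.

t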